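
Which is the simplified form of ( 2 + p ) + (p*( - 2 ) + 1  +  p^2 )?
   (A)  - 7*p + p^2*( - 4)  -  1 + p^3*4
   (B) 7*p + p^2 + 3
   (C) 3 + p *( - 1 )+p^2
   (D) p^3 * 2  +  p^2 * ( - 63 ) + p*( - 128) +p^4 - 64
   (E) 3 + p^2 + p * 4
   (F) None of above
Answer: C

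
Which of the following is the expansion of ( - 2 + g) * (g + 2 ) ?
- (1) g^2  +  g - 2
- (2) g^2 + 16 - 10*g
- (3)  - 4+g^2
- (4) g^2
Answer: 3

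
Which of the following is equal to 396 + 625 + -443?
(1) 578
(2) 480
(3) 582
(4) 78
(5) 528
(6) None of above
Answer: 1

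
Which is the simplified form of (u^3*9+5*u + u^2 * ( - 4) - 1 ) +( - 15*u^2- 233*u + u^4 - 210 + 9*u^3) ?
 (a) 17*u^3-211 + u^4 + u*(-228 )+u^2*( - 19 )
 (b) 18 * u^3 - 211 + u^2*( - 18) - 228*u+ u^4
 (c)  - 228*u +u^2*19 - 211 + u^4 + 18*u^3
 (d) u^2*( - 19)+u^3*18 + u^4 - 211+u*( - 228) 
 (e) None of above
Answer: d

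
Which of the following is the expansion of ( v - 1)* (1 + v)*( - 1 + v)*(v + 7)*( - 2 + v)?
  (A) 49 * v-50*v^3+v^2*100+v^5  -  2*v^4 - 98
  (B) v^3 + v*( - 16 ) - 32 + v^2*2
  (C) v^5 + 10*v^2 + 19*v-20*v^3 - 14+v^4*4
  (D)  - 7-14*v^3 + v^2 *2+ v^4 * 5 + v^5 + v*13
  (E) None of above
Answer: C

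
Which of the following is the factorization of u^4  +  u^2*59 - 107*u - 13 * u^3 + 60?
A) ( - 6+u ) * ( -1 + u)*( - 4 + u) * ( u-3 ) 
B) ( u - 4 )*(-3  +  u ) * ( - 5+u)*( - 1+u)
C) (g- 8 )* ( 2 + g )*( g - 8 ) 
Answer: B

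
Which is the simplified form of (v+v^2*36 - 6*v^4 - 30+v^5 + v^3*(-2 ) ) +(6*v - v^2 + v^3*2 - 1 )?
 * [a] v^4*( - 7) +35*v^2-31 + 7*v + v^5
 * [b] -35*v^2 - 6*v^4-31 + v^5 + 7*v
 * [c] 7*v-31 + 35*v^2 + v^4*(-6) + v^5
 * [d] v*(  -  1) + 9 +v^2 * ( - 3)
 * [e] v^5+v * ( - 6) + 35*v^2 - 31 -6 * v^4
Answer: c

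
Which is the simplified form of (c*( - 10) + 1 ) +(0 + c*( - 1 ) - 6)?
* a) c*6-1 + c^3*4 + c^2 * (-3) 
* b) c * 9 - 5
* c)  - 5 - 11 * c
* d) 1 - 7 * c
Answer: c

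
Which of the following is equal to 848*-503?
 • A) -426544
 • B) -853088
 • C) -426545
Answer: A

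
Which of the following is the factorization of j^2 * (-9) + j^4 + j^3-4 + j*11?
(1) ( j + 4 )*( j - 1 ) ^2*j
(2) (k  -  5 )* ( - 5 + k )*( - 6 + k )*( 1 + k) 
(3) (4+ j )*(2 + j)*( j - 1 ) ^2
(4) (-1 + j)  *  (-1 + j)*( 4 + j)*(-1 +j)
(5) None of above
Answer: 4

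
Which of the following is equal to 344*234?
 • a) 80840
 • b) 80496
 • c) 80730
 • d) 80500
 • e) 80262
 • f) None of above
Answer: b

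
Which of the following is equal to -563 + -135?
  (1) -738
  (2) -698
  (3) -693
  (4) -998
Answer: 2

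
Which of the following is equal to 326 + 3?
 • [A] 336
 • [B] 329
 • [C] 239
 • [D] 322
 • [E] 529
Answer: B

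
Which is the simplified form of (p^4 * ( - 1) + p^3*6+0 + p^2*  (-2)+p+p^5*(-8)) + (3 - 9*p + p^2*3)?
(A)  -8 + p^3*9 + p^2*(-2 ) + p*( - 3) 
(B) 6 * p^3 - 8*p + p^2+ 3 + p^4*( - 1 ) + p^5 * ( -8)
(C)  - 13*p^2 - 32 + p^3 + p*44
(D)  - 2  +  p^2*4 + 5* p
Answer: B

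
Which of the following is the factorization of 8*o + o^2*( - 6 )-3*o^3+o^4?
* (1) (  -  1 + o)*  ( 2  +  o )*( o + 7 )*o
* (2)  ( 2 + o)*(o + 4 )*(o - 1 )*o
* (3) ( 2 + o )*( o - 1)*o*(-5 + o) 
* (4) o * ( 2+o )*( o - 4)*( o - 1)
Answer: 4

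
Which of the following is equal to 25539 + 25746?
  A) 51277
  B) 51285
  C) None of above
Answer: B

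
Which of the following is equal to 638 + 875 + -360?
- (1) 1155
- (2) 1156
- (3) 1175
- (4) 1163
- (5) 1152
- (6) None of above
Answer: 6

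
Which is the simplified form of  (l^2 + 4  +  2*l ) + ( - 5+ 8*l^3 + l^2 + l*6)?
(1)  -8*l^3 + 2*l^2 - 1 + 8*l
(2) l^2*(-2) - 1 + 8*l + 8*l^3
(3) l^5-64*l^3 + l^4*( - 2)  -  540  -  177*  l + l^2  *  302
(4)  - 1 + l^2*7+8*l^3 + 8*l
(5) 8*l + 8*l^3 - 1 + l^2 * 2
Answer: 5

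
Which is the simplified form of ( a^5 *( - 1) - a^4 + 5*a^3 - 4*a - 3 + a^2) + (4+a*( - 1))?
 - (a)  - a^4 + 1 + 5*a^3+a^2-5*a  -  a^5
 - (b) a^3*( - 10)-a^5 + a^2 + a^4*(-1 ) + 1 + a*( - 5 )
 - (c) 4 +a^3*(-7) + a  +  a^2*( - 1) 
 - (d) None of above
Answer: a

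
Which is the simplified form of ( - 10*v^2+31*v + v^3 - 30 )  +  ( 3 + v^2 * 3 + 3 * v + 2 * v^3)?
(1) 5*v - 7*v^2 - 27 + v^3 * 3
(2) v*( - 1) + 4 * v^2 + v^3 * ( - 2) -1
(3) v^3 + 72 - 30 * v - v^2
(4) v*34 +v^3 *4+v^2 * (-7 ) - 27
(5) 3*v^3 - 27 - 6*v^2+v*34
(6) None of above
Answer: 6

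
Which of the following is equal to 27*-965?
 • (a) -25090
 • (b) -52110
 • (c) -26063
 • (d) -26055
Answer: d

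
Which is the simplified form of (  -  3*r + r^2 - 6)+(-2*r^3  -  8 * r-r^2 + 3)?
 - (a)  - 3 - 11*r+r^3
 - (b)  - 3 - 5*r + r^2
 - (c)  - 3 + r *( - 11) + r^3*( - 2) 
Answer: c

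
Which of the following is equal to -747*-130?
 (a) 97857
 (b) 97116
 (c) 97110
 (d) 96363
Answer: c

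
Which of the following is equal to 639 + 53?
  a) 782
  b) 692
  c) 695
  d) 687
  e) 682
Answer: b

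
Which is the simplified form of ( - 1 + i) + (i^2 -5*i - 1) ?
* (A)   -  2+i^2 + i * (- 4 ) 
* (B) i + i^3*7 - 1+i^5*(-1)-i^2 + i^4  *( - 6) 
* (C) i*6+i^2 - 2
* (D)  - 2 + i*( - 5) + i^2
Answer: A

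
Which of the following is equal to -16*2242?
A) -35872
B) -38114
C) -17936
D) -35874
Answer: A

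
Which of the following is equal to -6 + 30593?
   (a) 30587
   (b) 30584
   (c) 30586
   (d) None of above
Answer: a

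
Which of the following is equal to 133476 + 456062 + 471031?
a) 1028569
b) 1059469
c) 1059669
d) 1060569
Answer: d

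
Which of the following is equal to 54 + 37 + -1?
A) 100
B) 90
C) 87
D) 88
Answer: B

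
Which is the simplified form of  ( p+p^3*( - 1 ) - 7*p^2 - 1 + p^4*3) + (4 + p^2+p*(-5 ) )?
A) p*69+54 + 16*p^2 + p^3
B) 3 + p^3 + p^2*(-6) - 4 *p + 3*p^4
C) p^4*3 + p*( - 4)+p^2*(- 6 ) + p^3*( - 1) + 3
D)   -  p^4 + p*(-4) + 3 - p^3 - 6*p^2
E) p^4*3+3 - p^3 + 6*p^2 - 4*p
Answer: C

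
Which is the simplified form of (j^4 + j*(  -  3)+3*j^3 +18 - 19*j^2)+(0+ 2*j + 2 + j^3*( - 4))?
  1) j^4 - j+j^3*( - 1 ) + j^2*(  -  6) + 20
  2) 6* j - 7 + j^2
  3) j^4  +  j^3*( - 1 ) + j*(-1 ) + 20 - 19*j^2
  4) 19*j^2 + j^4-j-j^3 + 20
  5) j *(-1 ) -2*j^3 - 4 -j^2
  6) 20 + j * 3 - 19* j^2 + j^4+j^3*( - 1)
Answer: 3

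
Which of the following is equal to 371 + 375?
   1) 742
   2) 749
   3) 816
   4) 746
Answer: 4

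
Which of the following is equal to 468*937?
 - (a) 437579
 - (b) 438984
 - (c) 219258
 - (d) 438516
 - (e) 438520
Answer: d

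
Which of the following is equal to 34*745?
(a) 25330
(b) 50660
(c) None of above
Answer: a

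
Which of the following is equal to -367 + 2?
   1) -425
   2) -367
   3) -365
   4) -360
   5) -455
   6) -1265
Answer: 3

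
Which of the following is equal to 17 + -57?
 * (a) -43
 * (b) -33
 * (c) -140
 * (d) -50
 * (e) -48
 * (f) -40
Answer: f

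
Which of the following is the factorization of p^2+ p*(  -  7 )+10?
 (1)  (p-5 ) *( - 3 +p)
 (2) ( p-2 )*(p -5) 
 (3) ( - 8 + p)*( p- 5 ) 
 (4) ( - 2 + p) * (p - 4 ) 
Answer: 2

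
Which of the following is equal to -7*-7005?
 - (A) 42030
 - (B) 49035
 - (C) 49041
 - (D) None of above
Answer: B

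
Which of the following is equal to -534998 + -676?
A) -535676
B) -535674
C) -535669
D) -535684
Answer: B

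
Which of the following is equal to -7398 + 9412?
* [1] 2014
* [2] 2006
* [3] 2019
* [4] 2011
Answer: 1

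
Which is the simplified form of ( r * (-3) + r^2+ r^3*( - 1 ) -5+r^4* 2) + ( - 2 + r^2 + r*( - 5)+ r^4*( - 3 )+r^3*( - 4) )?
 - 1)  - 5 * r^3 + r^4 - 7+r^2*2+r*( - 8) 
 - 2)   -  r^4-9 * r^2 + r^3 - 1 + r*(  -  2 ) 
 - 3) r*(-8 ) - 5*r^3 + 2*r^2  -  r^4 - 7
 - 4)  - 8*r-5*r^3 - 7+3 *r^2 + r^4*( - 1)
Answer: 3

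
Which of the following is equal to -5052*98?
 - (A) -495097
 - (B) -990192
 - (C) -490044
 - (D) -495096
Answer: D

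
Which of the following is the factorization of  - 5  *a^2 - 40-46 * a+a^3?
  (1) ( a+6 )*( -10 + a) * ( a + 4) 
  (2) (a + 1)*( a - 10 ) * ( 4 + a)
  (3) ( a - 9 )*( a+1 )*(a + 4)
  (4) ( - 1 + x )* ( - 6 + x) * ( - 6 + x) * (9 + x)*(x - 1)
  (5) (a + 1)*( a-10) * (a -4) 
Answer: 2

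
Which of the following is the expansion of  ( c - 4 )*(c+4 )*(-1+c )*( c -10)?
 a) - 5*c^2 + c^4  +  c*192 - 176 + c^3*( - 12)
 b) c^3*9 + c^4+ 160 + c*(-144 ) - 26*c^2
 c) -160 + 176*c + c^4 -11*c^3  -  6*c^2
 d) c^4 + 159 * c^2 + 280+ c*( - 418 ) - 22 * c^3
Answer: c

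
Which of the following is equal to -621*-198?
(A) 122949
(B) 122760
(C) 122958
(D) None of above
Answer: C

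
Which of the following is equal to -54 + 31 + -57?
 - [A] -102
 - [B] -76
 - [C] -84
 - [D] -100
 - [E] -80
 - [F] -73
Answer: E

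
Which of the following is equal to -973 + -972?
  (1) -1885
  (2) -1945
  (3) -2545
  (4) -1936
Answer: 2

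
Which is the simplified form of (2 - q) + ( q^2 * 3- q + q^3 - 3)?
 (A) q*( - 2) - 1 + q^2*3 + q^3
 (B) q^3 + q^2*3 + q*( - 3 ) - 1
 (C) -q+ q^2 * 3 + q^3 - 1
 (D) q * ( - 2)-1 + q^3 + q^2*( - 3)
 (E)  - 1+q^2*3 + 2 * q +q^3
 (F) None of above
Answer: A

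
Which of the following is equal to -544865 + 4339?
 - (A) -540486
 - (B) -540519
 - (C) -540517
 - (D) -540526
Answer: D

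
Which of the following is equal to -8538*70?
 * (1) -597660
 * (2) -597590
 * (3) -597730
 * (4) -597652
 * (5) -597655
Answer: 1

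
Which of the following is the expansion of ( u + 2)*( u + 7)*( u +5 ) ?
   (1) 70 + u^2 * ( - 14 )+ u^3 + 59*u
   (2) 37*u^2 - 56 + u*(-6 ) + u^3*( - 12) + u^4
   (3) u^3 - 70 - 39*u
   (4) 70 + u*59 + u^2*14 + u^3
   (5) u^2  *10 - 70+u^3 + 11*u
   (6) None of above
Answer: 4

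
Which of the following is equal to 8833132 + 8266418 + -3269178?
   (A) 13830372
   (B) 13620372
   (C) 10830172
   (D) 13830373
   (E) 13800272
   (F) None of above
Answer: A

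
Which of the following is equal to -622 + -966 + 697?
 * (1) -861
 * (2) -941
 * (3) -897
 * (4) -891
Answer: 4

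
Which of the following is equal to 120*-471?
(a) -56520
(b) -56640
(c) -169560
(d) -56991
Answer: a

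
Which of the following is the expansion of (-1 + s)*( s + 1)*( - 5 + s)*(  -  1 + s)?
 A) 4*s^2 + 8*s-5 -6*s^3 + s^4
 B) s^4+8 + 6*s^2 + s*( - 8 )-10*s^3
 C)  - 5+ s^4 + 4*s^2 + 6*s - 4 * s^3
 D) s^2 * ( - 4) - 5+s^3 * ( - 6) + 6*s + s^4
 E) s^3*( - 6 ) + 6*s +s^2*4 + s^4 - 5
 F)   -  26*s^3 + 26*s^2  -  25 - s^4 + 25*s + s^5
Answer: E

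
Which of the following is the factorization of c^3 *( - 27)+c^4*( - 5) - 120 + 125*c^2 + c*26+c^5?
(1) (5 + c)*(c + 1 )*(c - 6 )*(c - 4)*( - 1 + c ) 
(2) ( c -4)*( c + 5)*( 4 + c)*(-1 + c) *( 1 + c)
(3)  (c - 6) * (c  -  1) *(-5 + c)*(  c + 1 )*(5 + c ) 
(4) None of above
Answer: 1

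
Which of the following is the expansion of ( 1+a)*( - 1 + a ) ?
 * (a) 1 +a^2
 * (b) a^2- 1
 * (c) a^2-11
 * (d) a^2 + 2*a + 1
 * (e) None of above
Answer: b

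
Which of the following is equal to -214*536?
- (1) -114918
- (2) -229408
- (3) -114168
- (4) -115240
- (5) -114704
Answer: 5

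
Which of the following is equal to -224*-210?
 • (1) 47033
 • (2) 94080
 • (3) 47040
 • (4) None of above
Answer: 3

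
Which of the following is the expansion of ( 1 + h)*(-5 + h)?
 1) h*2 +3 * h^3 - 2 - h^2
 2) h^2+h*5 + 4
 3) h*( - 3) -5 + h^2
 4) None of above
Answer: 4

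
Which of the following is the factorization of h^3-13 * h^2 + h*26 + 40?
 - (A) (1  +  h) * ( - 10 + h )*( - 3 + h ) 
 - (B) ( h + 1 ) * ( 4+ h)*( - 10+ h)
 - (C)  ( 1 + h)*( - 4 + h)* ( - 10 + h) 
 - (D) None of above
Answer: C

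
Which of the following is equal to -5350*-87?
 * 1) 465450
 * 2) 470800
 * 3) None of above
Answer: 1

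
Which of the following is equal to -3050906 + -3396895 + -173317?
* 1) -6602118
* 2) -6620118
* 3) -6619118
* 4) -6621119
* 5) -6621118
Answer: 5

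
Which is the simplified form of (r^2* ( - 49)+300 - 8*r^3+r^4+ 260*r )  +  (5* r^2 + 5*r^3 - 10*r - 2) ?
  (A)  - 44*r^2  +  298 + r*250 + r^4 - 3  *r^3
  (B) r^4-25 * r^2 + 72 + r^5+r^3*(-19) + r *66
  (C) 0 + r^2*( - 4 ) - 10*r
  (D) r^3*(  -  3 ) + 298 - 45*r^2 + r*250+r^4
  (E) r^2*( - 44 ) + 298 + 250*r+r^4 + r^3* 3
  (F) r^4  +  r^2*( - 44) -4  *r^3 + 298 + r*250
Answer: A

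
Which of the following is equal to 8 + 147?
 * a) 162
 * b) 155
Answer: b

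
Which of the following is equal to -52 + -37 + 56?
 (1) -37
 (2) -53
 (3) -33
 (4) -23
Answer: 3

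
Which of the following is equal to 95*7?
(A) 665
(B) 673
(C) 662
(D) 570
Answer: A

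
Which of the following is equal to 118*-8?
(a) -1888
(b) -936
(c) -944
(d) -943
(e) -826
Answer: c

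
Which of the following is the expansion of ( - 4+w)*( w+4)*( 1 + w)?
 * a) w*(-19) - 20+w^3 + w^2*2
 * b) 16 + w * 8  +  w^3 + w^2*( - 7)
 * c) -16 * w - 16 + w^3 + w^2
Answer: c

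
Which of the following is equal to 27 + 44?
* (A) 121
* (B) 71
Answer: B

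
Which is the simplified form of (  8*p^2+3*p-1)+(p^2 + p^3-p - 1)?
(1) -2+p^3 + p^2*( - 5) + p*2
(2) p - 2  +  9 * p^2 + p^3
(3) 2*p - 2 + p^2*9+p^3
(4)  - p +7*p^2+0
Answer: 3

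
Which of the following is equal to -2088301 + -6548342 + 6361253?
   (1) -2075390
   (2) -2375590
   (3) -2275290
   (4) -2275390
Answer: 4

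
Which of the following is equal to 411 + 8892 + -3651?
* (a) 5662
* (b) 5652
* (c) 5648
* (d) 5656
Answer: b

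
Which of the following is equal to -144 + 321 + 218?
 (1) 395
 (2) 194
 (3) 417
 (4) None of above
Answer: 1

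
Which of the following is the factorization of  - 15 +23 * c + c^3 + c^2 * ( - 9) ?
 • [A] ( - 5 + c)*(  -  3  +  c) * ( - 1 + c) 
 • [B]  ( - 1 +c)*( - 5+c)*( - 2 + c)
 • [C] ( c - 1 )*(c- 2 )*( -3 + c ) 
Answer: A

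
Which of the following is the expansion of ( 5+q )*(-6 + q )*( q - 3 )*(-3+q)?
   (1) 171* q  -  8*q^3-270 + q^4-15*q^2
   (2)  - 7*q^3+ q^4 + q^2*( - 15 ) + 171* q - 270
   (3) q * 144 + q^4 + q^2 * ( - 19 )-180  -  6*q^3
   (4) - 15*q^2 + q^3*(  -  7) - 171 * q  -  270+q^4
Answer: 2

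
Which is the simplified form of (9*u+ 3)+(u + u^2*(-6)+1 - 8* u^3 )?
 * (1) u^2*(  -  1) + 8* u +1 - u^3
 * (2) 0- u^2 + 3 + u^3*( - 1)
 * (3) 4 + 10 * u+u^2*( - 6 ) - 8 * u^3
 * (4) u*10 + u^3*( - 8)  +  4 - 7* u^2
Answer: 3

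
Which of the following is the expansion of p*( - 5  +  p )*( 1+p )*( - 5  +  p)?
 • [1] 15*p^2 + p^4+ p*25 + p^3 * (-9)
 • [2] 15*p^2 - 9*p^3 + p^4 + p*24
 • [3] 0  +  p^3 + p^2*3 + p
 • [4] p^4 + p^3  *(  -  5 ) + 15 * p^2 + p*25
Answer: 1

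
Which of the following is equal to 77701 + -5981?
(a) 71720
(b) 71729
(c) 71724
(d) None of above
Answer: a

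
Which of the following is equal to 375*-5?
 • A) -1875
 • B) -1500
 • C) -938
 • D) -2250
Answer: A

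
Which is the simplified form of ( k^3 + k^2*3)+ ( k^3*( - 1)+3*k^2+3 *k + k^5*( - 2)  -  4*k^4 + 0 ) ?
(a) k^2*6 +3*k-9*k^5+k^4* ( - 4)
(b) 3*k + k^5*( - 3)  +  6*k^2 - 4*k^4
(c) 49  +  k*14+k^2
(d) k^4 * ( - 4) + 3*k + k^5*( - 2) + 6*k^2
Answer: d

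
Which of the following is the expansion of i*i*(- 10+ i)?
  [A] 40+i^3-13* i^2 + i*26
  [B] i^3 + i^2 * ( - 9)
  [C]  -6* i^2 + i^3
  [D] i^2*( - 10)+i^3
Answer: D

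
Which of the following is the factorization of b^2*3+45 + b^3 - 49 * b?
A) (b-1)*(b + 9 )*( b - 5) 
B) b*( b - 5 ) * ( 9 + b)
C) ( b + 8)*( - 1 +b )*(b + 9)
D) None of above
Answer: A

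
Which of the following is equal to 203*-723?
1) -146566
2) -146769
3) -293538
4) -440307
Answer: 2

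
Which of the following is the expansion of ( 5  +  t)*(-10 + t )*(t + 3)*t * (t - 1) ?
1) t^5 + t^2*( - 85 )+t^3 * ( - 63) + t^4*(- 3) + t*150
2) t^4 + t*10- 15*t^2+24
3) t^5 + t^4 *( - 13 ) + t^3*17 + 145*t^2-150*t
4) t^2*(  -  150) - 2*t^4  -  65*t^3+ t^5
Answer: 1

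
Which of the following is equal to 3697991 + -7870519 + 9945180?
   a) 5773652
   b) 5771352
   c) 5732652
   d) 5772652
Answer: d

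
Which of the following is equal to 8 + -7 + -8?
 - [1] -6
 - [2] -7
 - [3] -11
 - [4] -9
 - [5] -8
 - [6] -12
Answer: 2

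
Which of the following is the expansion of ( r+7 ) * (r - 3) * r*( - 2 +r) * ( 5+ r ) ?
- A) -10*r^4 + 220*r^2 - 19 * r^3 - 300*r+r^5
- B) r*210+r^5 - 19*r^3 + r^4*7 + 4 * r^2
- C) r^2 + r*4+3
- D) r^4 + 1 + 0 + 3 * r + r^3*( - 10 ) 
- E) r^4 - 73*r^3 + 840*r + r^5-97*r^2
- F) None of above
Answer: F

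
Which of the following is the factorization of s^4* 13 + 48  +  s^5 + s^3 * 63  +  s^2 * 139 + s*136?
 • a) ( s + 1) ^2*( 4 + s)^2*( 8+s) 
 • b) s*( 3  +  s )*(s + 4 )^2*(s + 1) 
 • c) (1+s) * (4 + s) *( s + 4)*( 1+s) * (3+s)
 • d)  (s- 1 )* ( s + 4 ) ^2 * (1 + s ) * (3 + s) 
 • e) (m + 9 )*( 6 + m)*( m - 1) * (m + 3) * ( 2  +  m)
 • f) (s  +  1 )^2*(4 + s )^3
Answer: c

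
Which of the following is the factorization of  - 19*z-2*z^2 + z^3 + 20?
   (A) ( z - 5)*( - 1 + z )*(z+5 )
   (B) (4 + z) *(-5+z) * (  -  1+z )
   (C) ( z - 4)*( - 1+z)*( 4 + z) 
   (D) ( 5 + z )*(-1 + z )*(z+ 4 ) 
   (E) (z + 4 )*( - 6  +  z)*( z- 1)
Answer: B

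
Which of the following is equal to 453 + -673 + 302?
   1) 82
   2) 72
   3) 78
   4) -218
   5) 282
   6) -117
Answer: 1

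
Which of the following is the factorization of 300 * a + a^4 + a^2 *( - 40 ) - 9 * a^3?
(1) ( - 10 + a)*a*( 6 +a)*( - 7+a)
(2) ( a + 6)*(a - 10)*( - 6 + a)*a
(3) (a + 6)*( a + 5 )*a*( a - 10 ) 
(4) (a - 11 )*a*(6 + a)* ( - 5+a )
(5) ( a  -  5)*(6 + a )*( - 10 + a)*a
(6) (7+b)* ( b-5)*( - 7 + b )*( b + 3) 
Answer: 5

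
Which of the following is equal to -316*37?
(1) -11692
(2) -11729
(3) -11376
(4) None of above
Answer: 1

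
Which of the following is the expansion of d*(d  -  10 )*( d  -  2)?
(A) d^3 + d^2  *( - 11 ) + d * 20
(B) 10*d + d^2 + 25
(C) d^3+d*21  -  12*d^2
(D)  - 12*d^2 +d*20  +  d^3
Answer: D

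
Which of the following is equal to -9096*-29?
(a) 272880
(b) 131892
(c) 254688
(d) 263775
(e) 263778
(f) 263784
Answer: f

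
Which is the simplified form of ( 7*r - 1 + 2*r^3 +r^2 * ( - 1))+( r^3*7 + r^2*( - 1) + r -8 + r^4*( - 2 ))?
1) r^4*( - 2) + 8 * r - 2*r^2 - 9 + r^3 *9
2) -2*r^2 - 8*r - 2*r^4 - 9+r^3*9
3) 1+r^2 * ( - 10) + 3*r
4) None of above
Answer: 1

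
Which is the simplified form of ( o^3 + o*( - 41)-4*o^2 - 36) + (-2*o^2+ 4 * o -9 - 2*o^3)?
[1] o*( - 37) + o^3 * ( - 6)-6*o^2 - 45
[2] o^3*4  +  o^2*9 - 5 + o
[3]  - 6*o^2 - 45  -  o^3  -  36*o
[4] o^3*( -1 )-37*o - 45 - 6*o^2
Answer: 4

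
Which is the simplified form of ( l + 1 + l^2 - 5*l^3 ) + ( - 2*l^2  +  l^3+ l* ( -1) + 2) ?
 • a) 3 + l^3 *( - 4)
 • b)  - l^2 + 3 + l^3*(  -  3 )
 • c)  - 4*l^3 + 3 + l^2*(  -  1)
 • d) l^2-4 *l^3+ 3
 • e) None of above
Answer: c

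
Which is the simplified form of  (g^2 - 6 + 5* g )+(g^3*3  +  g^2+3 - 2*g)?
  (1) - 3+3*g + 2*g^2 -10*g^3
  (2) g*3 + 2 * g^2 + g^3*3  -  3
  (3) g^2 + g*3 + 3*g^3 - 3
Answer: 2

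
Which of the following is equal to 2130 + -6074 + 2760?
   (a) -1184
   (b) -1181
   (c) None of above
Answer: a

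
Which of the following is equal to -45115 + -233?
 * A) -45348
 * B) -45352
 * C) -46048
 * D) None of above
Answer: A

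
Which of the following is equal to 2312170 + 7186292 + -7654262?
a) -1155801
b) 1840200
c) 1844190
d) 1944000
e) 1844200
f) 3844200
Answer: e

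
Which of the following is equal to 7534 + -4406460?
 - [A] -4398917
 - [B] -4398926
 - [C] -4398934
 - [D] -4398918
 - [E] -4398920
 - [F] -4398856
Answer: B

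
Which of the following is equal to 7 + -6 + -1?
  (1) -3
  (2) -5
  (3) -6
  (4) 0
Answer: 4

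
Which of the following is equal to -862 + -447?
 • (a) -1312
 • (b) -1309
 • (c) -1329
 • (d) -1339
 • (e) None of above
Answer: b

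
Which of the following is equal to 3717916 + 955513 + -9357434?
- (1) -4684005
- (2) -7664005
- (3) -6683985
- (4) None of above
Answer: 1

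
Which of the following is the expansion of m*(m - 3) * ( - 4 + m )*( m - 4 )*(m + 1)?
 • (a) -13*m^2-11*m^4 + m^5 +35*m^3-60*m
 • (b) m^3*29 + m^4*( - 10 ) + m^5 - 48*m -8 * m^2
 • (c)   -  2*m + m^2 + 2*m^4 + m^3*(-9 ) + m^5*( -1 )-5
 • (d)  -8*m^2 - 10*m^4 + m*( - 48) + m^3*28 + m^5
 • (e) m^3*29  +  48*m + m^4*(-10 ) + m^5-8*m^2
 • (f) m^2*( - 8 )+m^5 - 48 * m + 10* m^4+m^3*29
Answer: b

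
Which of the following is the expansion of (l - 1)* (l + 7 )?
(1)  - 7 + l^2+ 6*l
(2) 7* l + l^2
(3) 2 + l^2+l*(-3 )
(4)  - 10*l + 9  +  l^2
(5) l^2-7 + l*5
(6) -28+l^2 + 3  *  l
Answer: 1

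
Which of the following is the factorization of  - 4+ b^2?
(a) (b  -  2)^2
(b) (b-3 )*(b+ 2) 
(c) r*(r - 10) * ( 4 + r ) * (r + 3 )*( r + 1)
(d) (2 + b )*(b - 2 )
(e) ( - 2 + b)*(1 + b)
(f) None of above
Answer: d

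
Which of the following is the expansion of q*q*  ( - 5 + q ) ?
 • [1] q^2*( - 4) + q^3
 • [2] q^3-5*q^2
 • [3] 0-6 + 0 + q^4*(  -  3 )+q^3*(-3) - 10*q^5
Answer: 2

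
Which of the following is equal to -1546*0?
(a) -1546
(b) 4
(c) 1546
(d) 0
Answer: d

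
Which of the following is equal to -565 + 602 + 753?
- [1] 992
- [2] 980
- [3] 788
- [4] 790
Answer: 4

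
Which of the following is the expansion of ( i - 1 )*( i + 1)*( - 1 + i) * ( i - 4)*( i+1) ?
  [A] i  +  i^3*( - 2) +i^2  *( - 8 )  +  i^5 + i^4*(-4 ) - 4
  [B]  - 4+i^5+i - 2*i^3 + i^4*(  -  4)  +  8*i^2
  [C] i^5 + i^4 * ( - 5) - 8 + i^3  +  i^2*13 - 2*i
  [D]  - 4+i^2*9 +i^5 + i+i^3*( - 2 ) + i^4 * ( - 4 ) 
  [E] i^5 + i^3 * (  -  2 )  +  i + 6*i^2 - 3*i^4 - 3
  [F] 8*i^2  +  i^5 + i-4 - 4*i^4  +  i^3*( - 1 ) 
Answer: B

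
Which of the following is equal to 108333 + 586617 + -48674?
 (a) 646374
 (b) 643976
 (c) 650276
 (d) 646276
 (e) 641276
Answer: d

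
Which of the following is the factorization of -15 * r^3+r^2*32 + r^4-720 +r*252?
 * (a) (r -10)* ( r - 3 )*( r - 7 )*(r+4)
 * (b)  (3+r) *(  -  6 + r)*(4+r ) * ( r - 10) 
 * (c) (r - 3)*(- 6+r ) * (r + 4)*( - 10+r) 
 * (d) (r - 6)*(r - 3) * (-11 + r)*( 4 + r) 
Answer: c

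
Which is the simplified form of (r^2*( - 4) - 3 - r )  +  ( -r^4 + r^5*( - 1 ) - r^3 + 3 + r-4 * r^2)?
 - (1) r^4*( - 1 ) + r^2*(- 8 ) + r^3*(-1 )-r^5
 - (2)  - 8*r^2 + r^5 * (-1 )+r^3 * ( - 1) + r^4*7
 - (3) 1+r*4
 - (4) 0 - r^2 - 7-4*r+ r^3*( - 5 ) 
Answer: 1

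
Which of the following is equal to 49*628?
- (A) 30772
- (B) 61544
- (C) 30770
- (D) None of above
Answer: A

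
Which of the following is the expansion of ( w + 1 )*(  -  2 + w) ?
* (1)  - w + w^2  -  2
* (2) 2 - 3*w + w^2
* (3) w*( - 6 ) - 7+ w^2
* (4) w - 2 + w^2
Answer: 1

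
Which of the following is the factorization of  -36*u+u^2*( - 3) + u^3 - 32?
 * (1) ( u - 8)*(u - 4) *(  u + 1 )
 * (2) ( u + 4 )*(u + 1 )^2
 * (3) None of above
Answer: 3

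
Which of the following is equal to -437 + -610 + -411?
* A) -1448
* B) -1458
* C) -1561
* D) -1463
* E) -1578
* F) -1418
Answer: B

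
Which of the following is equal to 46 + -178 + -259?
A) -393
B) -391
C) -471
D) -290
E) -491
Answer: B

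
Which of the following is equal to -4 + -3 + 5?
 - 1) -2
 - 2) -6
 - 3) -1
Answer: 1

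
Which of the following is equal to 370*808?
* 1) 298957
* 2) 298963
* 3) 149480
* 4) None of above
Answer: 4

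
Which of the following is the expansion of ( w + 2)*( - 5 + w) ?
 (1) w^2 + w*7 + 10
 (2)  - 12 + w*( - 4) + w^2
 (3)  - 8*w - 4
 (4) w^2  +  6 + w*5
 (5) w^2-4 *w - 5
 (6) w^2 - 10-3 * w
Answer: 6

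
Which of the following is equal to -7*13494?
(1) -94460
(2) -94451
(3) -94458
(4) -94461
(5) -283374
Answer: 3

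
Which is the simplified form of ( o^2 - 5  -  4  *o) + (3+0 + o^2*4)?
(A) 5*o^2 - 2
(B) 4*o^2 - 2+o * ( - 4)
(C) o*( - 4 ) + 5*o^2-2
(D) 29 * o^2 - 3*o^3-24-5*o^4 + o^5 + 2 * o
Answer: C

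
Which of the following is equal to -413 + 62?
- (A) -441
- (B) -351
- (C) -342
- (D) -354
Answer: B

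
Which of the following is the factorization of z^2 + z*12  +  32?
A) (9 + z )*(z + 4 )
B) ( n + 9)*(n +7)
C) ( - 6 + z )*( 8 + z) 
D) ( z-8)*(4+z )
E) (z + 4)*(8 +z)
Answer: E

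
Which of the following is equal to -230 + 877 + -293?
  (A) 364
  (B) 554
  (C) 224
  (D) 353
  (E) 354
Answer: E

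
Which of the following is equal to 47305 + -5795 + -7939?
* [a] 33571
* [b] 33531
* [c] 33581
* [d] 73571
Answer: a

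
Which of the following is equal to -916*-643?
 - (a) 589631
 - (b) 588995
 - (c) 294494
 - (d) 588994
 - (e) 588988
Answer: e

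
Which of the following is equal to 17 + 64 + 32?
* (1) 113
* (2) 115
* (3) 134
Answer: 1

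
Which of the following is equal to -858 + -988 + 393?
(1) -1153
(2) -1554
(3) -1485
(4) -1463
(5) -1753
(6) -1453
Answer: 6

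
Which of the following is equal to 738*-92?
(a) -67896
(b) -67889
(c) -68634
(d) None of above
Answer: a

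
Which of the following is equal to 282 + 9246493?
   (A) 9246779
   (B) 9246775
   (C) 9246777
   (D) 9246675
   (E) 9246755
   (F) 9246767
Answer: B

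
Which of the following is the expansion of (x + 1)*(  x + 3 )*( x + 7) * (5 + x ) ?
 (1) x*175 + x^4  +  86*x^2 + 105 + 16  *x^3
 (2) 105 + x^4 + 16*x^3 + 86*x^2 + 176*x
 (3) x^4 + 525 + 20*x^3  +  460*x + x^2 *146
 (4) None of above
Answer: 2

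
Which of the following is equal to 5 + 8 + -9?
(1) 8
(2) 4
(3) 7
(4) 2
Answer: 2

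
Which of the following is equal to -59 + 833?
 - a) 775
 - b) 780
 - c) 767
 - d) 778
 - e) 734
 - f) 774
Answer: f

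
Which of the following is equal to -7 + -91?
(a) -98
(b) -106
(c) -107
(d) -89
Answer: a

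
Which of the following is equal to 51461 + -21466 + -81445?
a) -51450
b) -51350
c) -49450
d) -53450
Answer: a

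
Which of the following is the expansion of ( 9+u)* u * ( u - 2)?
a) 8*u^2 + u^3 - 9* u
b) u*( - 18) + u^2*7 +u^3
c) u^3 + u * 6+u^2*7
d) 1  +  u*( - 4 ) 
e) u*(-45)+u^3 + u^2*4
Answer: b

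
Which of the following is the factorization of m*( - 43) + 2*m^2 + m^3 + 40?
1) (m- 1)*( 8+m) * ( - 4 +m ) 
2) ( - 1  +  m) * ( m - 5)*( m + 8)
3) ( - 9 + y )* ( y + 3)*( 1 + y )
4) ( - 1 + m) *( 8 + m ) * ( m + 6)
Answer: 2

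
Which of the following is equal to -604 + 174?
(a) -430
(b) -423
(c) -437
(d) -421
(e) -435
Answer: a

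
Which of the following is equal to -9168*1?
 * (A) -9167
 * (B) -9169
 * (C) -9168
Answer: C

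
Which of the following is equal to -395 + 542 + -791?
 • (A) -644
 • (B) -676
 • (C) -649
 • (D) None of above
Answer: A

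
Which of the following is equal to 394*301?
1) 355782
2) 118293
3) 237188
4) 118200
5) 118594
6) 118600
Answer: 5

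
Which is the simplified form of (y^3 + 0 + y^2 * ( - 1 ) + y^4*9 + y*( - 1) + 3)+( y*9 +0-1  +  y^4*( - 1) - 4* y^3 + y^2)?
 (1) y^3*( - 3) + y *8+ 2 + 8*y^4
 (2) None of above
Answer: 1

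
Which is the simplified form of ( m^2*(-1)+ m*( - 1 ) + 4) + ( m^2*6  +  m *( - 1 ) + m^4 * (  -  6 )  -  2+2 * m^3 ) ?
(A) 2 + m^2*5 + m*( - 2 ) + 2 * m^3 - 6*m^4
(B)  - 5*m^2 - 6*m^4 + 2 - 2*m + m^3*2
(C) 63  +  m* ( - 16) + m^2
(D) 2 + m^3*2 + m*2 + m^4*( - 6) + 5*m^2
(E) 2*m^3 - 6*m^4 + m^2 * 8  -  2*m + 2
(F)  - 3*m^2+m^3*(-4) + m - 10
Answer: A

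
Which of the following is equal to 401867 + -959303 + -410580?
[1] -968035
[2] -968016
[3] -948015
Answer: 2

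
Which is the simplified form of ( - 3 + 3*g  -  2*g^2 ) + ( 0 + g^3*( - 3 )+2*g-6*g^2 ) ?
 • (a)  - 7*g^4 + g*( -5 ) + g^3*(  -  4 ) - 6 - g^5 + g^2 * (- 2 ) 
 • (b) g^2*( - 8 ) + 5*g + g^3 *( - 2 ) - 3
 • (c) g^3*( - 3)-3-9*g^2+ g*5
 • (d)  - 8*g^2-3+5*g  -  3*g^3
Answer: d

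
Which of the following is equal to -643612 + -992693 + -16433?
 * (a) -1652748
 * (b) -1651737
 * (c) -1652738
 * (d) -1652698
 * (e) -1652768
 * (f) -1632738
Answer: c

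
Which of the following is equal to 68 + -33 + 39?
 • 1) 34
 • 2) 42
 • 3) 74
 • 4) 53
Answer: 3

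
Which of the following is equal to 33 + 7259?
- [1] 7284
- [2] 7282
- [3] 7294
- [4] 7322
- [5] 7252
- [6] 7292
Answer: 6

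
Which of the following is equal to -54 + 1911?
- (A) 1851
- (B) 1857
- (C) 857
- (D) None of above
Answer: B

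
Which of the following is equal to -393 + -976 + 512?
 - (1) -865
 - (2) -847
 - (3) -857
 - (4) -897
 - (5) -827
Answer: 3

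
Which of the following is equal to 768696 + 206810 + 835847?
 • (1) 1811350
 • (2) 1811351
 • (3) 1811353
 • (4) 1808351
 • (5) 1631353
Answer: 3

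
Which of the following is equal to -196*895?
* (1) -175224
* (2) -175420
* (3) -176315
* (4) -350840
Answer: 2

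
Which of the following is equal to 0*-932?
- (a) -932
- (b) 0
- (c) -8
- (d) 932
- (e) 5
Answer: b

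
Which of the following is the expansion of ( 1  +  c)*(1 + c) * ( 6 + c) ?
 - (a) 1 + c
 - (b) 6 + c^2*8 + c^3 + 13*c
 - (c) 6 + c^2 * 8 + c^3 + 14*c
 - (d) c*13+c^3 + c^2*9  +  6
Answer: b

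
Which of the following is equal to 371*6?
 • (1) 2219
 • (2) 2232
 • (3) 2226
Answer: 3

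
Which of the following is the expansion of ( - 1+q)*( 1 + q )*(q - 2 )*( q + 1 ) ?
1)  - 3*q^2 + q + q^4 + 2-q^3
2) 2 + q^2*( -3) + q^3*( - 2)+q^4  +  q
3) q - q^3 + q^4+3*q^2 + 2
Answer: 1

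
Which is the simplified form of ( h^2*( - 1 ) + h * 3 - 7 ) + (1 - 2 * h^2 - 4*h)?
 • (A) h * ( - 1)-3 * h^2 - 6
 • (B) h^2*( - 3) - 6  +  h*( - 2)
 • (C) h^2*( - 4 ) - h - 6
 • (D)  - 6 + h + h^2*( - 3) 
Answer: A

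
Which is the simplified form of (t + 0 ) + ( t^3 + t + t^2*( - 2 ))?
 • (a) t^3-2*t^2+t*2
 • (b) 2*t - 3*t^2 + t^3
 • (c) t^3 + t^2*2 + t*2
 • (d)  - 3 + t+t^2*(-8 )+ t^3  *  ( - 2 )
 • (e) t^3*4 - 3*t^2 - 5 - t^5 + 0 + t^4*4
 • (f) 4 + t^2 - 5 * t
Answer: a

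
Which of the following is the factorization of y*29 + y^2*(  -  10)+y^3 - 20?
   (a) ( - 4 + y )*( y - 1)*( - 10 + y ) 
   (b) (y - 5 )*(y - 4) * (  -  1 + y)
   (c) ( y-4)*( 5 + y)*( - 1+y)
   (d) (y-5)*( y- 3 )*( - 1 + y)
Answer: b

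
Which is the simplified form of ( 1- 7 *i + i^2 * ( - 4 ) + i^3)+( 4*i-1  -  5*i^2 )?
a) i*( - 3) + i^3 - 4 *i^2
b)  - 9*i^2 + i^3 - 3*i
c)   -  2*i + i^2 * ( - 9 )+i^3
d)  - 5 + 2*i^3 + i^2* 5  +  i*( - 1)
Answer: b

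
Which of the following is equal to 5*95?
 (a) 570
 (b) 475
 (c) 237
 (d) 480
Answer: b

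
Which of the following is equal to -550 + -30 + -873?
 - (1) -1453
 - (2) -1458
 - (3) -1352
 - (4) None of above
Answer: 1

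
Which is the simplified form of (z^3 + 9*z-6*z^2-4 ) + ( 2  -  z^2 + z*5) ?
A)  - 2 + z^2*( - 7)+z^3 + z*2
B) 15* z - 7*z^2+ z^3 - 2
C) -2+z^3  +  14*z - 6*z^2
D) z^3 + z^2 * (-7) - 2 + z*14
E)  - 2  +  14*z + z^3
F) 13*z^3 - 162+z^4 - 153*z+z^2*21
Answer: D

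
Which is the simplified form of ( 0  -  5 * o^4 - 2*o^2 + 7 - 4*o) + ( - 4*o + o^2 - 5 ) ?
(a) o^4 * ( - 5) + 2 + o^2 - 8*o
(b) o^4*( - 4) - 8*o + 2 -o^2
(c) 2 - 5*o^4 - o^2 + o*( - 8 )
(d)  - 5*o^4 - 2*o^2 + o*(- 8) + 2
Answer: c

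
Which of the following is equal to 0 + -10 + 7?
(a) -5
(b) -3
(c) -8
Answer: b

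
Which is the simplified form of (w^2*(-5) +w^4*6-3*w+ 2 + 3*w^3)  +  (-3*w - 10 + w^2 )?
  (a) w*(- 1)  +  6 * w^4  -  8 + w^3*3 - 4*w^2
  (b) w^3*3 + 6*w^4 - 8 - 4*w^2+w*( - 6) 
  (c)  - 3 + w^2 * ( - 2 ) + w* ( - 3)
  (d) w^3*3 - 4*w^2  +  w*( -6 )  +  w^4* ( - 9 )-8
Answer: b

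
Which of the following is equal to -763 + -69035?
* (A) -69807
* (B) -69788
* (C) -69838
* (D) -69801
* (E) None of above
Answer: E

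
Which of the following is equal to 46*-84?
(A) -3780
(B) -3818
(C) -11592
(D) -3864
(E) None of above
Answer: D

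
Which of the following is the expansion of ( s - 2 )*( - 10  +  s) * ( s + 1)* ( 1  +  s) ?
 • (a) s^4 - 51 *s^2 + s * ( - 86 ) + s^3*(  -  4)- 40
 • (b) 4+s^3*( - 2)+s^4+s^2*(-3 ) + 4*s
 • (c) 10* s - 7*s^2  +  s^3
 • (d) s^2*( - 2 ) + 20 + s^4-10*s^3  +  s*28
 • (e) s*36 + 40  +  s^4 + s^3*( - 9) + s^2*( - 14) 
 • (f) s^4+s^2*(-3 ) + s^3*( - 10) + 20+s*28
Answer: f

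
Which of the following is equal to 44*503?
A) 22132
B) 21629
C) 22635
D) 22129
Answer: A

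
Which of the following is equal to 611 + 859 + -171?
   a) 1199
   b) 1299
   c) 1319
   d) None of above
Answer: b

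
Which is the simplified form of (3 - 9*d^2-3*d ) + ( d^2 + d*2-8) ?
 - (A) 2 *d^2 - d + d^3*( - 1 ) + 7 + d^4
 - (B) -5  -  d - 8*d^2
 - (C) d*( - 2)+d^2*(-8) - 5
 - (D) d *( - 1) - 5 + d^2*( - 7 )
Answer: B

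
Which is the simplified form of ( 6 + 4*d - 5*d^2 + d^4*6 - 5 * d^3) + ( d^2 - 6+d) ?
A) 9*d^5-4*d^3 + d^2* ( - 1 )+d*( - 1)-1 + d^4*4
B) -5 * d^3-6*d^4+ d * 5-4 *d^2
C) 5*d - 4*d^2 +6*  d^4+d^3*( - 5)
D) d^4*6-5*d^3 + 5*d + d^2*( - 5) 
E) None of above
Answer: C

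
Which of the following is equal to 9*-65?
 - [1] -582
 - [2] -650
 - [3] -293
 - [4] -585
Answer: 4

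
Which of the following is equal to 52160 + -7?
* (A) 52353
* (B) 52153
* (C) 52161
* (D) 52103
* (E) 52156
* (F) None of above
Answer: B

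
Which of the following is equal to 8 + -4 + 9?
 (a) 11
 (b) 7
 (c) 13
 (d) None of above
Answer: c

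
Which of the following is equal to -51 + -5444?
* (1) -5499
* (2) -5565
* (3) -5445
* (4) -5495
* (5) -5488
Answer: 4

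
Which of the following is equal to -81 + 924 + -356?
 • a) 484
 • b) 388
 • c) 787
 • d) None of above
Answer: d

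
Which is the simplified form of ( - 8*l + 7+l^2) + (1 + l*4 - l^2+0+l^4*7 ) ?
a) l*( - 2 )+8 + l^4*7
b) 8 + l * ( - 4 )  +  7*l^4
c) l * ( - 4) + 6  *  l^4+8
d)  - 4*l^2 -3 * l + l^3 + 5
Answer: b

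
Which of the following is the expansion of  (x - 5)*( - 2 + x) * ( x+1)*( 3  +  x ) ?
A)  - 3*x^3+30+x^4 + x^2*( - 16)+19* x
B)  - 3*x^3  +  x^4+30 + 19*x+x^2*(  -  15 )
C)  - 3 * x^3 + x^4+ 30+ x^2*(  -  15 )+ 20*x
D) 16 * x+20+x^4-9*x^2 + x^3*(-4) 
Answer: B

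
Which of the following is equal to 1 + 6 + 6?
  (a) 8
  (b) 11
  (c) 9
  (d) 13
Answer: d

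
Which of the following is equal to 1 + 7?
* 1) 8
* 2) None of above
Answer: 1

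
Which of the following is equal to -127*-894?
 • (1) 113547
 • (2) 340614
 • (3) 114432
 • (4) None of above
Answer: 4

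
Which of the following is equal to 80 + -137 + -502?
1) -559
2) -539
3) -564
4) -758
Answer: 1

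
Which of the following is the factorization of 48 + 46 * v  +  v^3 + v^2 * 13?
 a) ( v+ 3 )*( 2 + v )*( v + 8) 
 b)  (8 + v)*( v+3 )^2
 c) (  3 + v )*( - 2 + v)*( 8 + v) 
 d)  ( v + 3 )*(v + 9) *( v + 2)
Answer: a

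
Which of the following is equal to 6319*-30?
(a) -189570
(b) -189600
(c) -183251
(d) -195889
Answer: a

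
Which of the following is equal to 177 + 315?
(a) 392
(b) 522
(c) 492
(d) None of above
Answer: c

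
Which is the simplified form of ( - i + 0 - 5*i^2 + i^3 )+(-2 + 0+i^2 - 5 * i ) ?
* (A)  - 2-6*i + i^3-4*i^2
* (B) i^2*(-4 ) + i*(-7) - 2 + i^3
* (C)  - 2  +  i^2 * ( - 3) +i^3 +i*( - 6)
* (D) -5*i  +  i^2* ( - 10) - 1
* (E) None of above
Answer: A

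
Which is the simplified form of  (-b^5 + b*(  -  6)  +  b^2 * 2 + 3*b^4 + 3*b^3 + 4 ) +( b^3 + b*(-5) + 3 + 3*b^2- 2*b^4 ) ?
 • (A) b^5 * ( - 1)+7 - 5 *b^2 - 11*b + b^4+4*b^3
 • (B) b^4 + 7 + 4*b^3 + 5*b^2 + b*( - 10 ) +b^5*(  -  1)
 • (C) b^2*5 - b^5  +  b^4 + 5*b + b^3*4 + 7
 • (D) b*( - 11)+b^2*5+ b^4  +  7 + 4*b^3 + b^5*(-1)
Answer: D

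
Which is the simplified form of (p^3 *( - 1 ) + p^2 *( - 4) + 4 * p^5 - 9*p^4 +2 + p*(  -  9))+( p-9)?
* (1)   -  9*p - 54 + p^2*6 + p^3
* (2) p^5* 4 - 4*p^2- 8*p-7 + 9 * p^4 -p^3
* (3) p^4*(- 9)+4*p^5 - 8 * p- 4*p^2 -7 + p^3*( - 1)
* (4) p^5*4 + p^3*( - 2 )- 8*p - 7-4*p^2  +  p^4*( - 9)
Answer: 3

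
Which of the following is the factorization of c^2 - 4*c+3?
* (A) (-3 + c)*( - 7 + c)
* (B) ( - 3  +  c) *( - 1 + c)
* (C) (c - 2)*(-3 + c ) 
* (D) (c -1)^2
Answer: B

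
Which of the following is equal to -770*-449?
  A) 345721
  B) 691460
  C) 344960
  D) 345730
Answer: D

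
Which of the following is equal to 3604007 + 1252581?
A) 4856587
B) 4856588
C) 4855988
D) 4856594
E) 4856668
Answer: B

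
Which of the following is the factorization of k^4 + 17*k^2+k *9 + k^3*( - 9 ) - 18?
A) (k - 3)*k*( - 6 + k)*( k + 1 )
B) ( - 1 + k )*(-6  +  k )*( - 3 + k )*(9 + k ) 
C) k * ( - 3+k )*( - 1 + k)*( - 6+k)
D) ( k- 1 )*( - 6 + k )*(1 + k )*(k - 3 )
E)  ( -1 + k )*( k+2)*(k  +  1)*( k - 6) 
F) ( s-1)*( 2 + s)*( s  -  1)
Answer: D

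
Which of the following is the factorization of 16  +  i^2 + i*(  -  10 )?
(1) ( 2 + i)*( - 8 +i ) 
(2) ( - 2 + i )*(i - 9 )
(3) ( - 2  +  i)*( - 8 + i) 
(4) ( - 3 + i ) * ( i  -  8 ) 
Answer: 3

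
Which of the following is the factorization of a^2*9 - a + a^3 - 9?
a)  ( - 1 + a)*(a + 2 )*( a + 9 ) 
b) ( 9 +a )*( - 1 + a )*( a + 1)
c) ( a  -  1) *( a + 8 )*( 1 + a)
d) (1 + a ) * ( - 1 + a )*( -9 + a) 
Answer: b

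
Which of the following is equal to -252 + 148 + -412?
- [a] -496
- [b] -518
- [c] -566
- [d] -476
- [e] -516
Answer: e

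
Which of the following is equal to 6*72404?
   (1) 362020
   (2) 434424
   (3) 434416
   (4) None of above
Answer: 2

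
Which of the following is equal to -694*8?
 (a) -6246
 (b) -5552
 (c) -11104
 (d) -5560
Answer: b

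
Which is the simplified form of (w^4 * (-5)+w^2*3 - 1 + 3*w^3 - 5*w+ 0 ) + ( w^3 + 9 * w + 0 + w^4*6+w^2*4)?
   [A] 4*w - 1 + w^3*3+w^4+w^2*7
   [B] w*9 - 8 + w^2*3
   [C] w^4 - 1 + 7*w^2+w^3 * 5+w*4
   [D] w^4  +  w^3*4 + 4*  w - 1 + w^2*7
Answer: D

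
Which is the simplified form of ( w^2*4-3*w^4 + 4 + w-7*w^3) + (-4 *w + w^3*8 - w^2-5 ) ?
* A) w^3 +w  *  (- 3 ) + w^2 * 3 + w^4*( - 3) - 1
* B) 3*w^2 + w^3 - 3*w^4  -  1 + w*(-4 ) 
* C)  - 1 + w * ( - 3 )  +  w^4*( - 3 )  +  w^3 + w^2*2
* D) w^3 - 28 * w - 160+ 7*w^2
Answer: A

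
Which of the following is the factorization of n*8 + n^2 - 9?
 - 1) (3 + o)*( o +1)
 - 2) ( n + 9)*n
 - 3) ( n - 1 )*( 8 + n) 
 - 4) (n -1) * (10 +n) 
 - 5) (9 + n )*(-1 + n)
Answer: 5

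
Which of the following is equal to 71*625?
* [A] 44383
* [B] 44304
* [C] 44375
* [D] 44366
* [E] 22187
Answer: C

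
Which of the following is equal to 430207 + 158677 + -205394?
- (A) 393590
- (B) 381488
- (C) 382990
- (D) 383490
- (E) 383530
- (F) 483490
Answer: D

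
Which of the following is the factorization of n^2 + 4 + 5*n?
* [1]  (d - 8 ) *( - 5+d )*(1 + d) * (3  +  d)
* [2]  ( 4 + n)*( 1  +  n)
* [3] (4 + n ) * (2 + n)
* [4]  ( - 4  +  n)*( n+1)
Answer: 2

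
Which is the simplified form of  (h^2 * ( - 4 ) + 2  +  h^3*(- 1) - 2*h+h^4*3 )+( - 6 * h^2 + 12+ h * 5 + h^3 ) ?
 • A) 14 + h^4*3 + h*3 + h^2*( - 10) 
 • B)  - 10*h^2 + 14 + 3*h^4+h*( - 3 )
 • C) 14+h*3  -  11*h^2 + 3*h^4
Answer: A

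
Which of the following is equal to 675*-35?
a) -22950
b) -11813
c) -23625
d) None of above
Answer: c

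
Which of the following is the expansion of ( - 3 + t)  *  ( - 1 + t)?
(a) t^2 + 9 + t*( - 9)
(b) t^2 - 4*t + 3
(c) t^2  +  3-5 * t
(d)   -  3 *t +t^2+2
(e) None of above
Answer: b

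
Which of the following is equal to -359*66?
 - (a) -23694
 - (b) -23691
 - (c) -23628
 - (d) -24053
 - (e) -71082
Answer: a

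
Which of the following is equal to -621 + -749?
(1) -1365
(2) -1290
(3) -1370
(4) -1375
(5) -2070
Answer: 3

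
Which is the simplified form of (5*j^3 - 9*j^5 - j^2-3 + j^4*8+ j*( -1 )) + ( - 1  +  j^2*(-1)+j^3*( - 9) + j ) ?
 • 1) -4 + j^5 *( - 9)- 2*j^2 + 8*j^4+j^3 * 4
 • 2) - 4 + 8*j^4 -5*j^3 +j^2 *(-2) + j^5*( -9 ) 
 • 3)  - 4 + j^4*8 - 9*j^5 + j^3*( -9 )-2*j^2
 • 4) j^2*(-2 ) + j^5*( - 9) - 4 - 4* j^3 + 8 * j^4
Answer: 4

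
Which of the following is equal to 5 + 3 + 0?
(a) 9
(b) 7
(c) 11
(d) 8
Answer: d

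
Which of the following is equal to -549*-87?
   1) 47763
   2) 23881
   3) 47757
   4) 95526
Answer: 1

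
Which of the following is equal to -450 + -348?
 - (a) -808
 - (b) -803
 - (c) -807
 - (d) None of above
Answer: d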